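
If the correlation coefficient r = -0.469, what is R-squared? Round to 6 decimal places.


R^2 = r^2 = (-0.469)^2 = 0.219961

0.219961


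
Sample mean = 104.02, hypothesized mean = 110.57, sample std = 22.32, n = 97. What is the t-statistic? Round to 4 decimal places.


t = (xbar - mu0) / (s/sqrt(n))
xbar - mu0 = 104.02 - 110.57 = -6.55
sqrt(97) ≈ 9.84885780
s/sqrt(n) = 22.32 / 9.84885780 ≈ 2.26625264
t = -6.55 / 2.26625264 ≈ -2.890234

-2.8902


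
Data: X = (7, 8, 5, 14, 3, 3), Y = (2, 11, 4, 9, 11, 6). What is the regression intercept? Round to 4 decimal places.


a = ybar - b*xbar, where b = sum((xi-xbar)(yi-ybar)) / sum((xi-xbar)^2)
n = 6, xbar = 40/6 = 20/3 ≈ 6.666667, ybar = 43/6 ≈ 7.166667
Sxy = sum((xi-xbar)(yi-ybar)) = 37/3 ≈ 12.333333
Sxx = sum((xi-xbar)^2) = 256/3 ≈ 85.333333
b = Sxy / Sxx = 37/256 ≈ 0.144531
a = 7.166667 - 0.144531 * 6.666667 = 6.203125

6.2031


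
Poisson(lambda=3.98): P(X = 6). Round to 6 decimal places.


P = e^(-lam) * lam^k / k!
e^(-3.98) ≈ 0.01868564
lam^k = 3.98^6 ≈ 3974.645798
k! = 6! = 720
P = 0.01868564 * 3974.645798 / 720 ≈ 0.103151

0.103151


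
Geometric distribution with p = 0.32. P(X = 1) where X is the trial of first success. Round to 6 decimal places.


P = (1-p)^(k-1) * p
(1-p)^(k-1) = 0.68^0 = 1
P = 1 * 0.32 = 0.32

0.320000


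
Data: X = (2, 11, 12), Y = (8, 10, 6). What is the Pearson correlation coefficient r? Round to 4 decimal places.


r = sum((xi-xbar)(yi-ybar)) / sqrt(sum((xi-xbar)^2) * sum((yi-ybar)^2))
n = 3, xbar = 25/3 ≈ 8.333333, ybar = 24/3 = 8
Sxy = sum((xi-xbar)(yi-ybar)) = -2
Sxx = sum((xi-xbar)^2) = 182/3 ≈ 60.666667
Syy = sum((yi-ybar)^2) = 8
sqrt(Sxx*Syy) ≈ 22.030282
r = Sxy / sqrt(Sxx*Syy) = -2 / 22.030282 ≈ -0.090784

-0.0908


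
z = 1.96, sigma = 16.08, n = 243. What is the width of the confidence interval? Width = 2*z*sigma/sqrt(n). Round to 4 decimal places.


width = 2*z*sigma/sqrt(n)
2*z*sigma = 2 * 1.96 * 16.08 = 63.0336
sqrt(243) ≈ 15.588457
width = 63.0336 / 15.588457 ≈ 4.043607

4.0436


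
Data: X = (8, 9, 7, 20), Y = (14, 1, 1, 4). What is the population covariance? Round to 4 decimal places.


Cov = (1/n)*sum((xi-xbar)(yi-ybar))
n = 4, xbar = 44/4 = 11, ybar = 20/4 = 5
sum((xi-xbar)(yi-ybar)) = -12
Cov = -12 / 4 = -3

-3.0000


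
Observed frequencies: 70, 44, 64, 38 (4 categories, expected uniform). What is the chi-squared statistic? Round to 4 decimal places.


chi2 = sum((O-E)^2/E), E = total/4
total = 216, E = 216/4 = 54
(70 - 54)^2 / 54 = 256 / 54 = 128/27 ≈ 4.740741
(44 - 54)^2 / 54 = 100 / 54 = 50/27 ≈ 1.851852
(64 - 54)^2 / 54 = 100 / 54 = 50/27 ≈ 1.851852
(38 - 54)^2 / 54 = 256 / 54 = 128/27 ≈ 4.740741
chi2 = 356/27 ≈ 13.185185

13.1852


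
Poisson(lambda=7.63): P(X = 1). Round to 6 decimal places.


P = e^(-lam) * lam^k / k!
e^(-7.63) ≈ 0.0004856609
lam^k = 7.63^1 = 7.63
k! = 1! = 1
P = 0.0004856609 * 7.63 / 1 ≈ 0.003706

0.003706


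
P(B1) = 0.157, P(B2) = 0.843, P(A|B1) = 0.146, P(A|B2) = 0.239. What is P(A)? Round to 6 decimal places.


P(A) = P(A|B1)*P(B1) + P(A|B2)*P(B2)
P(A|B1)*P(B1) = 0.146 * 0.157 = 0.022922
P(A|B2)*P(B2) = 0.239 * 0.843 = 0.201477
P(A) = 0.022922 + 0.201477 = 0.224399

0.224399


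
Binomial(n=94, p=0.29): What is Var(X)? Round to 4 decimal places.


Var = n*p*(1-p) = 94 * 0.29 * 0.71 = 19.3546

19.3546


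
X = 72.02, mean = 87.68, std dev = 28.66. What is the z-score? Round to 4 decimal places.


z = (X - mu) / sigma
X - mu = 72.02 - 87.68 = -15.66
z = -15.66 / 28.66 = -783/1433 ≈ -0.546406

-0.5464


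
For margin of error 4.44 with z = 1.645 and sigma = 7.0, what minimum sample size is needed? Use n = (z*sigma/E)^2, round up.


z*sigma/E = 1.645 * 7.0 / 4.44 = 2303/888 ≈ 2.593468
(z*sigma/E)^2 ≈ 6.726079
round up: n = 7

7


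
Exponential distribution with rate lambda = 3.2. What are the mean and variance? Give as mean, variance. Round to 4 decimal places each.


mean = 1/lam, var = 1/lam^2
mean = 1 / 3.2 = 0.3125
lam^2 = 3.2^2 = 10.24
var = 1 / 10.24 = 25/256 ≈ 0.097656

0.3125, 0.0977


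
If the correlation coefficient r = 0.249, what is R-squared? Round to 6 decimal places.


R^2 = r^2 = (0.249)^2 = 0.062001

0.062001


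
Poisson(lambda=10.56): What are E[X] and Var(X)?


E[X] = Var(X) = lambda = 10.56

10.56, 10.56


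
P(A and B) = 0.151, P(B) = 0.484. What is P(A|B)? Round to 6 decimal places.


P(A|B) = P(A and B) / P(B) = 0.151 / 0.484 = 151/484 ≈ 0.31198347

0.311983


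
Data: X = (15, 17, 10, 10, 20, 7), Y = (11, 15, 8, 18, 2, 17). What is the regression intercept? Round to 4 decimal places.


a = ybar - b*xbar, where b = sum((xi-xbar)(yi-ybar)) / sum((xi-xbar)^2)
n = 6, xbar = 79/6 ≈ 13.166667, ybar = 71/6 ≈ 11.833333
Sxy = sum((xi-xbar)(yi-ybar)) = -575/6 ≈ -95.833333
Sxx = sum((xi-xbar)^2) = 737/6 ≈ 122.833333
b = Sxy / Sxx = -575/737 ≈ -0.780190
a = 11.833333 - (-0.780190) * 13.166667 = 16292/737 ≈ 22.105834

22.1058


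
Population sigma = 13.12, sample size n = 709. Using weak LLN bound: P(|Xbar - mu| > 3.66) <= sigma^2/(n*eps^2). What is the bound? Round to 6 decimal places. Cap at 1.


bound = min(1, sigma^2/(n*eps^2))
sigma^2 = 13.12^2 = 172.1344
n*eps^2 = 709 * 3.66^2 = 709 * 13.3956 = 9497.4804
sigma^2/(n*eps^2) = 172.1344 / 9497.4804 ≈ 0.01812422

0.018124


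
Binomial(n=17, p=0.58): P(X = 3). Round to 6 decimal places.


P = C(n,k) * p^k * (1-p)^(n-k)
C(17,3) = 680
p^k = 0.58^3 = 0.195112
(1-p)^(n-k) = 0.42^14 ≈ 0.000005314838
P = 680 * 0.195112 * 0.000005314838 ≈ 0.000705

0.000705


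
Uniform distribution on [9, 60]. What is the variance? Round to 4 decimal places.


Var = (b-a)^2 / 12
(b-a)^2 = (60 - 9)^2 = 2601
Var = 2601/12 = 216.75

216.7500


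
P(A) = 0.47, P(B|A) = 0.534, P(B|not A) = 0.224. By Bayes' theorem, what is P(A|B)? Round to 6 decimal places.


P(A|B) = P(B|A)*P(A) / P(B), P(B) = P(B|A)*P(A) + P(B|not A)*P(not A)
P(B|A)*P(A) = 0.534 * 0.47 = 0.25098
P(B|not A)*P(not A) = 0.224 * 0.53 = 0.11872
P(B) = 0.25098 + 0.11872 = 0.3697
P(A|B) = 0.25098 / 0.3697 ≈ 0.67887476

0.678875


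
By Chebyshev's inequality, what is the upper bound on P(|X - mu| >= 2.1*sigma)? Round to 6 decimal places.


P <= 1/k^2
k^2 = 2.1^2 = 4.41
1/k^2 = 1 / 4.41 = 100/441 ≈ 0.22675737

0.226757


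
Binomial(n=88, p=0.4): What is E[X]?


E[X] = n*p = 88 * 0.4 = 35.2

35.2


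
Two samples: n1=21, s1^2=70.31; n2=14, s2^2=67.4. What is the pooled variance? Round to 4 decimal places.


sp^2 = ((n1-1)*s1^2 + (n2-1)*s2^2)/(n1+n2-2)
(n1-1)*s1^2 = 20 * 70.31 = 1406.2
(n2-1)*s2^2 = 13 * 67.4 = 876.2
numerator = 1406.2 + 876.2 = 2282.4
n1+n2-2 = 33
sp^2 = 2282.4 / 33 = 3804/55 ≈ 69.163636

69.1636


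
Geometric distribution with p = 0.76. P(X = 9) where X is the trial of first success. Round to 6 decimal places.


P = (1-p)^(k-1) * p
(1-p)^(k-1) = 0.24^8 ≈ 0.00001100753
P = 0.00001100753 * 0.76 ≈ 0.000008365724

0.000008


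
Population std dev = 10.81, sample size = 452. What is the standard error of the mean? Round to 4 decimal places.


SE = sigma / sqrt(n)
sqrt(452) ≈ 21.260292
SE = 10.81 / 21.260292 ≈ 0.508460

0.5085


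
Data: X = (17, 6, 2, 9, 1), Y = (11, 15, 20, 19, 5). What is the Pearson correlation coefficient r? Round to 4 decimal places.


r = sum((xi-xbar)(yi-ybar)) / sqrt(sum((xi-xbar)^2) * sum((yi-ybar)^2))
n = 5, xbar = 35/5 = 7, ybar = 70/5 = 14
Sxy = sum((xi-xbar)(yi-ybar)) = 3
Sxx = sum((xi-xbar)^2) = 166
Syy = sum((yi-ybar)^2) = 152
sqrt(Sxx*Syy) ≈ 158.845837
r = Sxy / sqrt(Sxx*Syy) = 3 / 158.845837 ≈ 0.018886

0.0189


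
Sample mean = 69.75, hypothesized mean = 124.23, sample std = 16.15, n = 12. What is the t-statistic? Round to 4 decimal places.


t = (xbar - mu0) / (s/sqrt(n))
xbar - mu0 = 69.75 - 124.23 = -54.48
sqrt(12) ≈ 3.46410162
s/sqrt(n) = 16.15 / 3.46410162 ≈ 4.66210342
t = -54.48 / 4.66210342 ≈ -11.685712

-11.6857


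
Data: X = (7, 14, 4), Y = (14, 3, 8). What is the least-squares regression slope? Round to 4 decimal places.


b = sum((xi-xbar)(yi-ybar)) / sum((xi-xbar)^2)
n = 3, xbar = 25/3 ≈ 8.333333, ybar = 25/3 ≈ 8.333333
Sxy = sum((xi-xbar)(yi-ybar)) = -109/3 ≈ -36.333333
Sxx = sum((xi-xbar)^2) = 158/3 ≈ 52.666667
b = Sxy / Sxx = -109/158 ≈ -0.689873

-0.6899


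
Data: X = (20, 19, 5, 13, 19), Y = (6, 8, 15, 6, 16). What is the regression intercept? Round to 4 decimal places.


a = ybar - b*xbar, where b = sum((xi-xbar)(yi-ybar)) / sum((xi-xbar)^2)
n = 5, xbar = 76/5 = 15.2, ybar = 51/5 = 10.2
Sxy = sum((xi-xbar)(yi-ybar)) = -46.2
Sxx = sum((xi-xbar)^2) = 160.8
b = Sxy / Sxx = -77/268 ≈ -0.287313
a = 10.2 - (-0.287313) * 15.2 = 976/67 ≈ 14.567164

14.5672


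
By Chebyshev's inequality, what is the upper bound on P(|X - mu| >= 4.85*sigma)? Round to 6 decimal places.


P <= 1/k^2
k^2 = 4.85^2 = 23.5225
1/k^2 = 1 / 23.5225 = 400/9409 ≈ 0.04251249

0.042512


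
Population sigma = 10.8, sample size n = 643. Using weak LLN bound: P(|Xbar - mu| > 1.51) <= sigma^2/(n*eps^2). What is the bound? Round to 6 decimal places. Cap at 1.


bound = min(1, sigma^2/(n*eps^2))
sigma^2 = 10.8^2 = 116.64
n*eps^2 = 643 * 1.51^2 = 643 * 2.2801 = 1466.1043
sigma^2/(n*eps^2) = 116.64 / 1466.1043 ≈ 0.07955778

0.079558


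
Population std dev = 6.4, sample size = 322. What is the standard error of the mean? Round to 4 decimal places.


SE = sigma / sqrt(n)
sqrt(322) ≈ 17.944358
SE = 6.4 / 17.944358 ≈ 0.356658

0.3567


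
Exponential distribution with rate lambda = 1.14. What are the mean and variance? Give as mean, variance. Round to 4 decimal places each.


mean = 1/lam, var = 1/lam^2
mean = 1 / 1.14 = 50/57 ≈ 0.877193
lam^2 = 1.14^2 = 1.2996
var = 1 / 1.2996 = 2500/3249 ≈ 0.769468

0.8772, 0.7695


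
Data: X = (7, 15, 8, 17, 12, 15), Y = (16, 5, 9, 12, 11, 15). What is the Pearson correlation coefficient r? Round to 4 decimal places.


r = sum((xi-xbar)(yi-ybar)) / sqrt(sum((xi-xbar)^2) * sum((yi-ybar)^2))
n = 6, xbar = 74/6 = 37/3 ≈ 12.333333, ybar = 68/6 = 34/3 ≈ 11.333333
Sxy = sum((xi-xbar)(yi-ybar)) = -56/3 ≈ -18.666667
Sxx = sum((xi-xbar)^2) = 250/3 ≈ 83.333333
Syy = sum((yi-ybar)^2) = 244/3 ≈ 81.333333
sqrt(Sxx*Syy) ≈ 82.327260
r = Sxy / sqrt(Sxx*Syy) = -18.666667 / 82.327260 ≈ -0.226737

-0.2267


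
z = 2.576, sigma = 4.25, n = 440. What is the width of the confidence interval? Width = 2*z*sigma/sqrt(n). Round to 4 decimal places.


width = 2*z*sigma/sqrt(n)
2*z*sigma = 2 * 2.576 * 4.25 = 21.896
sqrt(440) ≈ 20.976177
width = 21.896 / 20.976177 ≈ 1.043851

1.0439


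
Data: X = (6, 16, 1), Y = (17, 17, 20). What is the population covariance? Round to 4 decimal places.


Cov = (1/n)*sum((xi-xbar)(yi-ybar))
n = 3, xbar = 23/3 ≈ 7.666667, ybar = 54/3 = 18
sum((xi-xbar)(yi-ybar)) = -20
Cov = -20 / 3 = -20/3 ≈ -6.666667

-6.6667


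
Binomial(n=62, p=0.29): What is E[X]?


E[X] = n*p = 62 * 0.29 = 17.98

17.98


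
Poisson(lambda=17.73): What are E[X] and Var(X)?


E[X] = Var(X) = lambda = 17.73

17.73, 17.73


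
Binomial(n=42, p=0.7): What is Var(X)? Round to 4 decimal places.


Var = n*p*(1-p) = 42 * 0.7 * 0.3 = 8.82

8.8200


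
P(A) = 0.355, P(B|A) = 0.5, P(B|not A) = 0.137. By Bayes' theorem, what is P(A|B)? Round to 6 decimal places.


P(A|B) = P(B|A)*P(A) / P(B), P(B) = P(B|A)*P(A) + P(B|not A)*P(not A)
P(B|A)*P(A) = 0.5 * 0.355 = 0.1775
P(B|not A)*P(not A) = 0.137 * 0.645 = 0.088365
P(B) = 0.1775 + 0.088365 = 0.265865
P(A|B) = 0.1775 / 0.265865 ≈ 0.66763207

0.667632


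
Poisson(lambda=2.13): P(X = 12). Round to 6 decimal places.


P = e^(-lam) * lam^k / k!
e^(-2.13) ≈ 0.1188373
lam^k = 2.13^12 ≈ 8720.778205
k! = 12! = 479001600
P = 0.1188373 * 8720.778205 / 479001600 ≈ 0.000002

0.000002


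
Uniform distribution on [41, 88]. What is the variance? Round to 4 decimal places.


Var = (b-a)^2 / 12
(b-a)^2 = (88 - 41)^2 = 2209
Var = 2209/12 ≈ 184.083333

184.0833


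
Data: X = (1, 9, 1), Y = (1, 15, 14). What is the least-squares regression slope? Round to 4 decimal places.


b = sum((xi-xbar)(yi-ybar)) / sum((xi-xbar)^2)
n = 3, xbar = 11/3 ≈ 3.666667, ybar = 30/3 = 10
Sxy = sum((xi-xbar)(yi-ybar)) = 40
Sxx = sum((xi-xbar)^2) = 128/3 ≈ 42.666667
b = Sxy / Sxx = 0.9375

0.9375


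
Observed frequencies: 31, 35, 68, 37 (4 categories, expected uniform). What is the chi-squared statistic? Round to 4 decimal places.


chi2 = sum((O-E)^2/E), E = total/4
total = 171, E = 171/4 = 42.75
(31 - 42.75)^2 / 42.75 = 138.0625 / 42.75 = 2209/684 ≈ 3.229532
(35 - 42.75)^2 / 42.75 = 60.0625 / 42.75 = 961/684 ≈ 1.404971
(68 - 42.75)^2 / 42.75 = 637.5625 / 42.75 = 10201/684 ≈ 14.913743
(37 - 42.75)^2 / 42.75 = 33.0625 / 42.75 = 529/684 ≈ 0.773392
chi2 = 3475/171 ≈ 20.321637

20.3216


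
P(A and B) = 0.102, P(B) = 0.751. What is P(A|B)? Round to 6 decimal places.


P(A|B) = P(A and B) / P(B) = 0.102 / 0.751 = 102/751 ≈ 0.13581891

0.135819


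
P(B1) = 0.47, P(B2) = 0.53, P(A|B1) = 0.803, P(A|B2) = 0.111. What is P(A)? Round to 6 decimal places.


P(A) = P(A|B1)*P(B1) + P(A|B2)*P(B2)
P(A|B1)*P(B1) = 0.803 * 0.47 = 0.37741
P(A|B2)*P(B2) = 0.111 * 0.53 = 0.05883
P(A) = 0.37741 + 0.05883 = 0.43624

0.436240


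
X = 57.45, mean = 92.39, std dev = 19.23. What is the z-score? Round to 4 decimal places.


z = (X - mu) / sigma
X - mu = 57.45 - 92.39 = -34.94
z = -34.94 / 19.23 = -3494/1923 ≈ -1.816953

-1.8170


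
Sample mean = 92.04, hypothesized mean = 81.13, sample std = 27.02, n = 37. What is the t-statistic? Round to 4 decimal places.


t = (xbar - mu0) / (s/sqrt(n))
xbar - mu0 = 92.04 - 81.13 = 10.91
sqrt(37) ≈ 6.08276253
s/sqrt(n) = 27.02 / 6.08276253 ≈ 4.44206064
t = 10.91 / 4.44206064 ≈ 2.456067

2.4561


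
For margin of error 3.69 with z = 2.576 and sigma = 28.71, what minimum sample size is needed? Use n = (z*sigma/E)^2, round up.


z*sigma/E = 2.576 * 28.71 / 3.69 = 102718/5125 ≈ 20.042537
(z*sigma/E)^2 ≈ 401.703273
round up: n = 402

402


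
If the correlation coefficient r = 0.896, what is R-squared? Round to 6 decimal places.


R^2 = r^2 = (0.896)^2 = 0.802816

0.802816


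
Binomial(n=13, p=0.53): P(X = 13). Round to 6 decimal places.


P = C(n,k) * p^k * (1-p)^(n-k)
C(13,13) = 1
p^k = 0.53^13 ≈ 0.0002603672
(1-p)^(n-k) = 0.47^0 = 1
P = 1 * 0.0002603672 * 1 ≈ 0.000260

0.000260


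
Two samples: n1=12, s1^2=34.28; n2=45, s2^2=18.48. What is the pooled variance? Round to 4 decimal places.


sp^2 = ((n1-1)*s1^2 + (n2-1)*s2^2)/(n1+n2-2)
(n1-1)*s1^2 = 11 * 34.28 = 377.08
(n2-1)*s2^2 = 44 * 18.48 = 813.12
numerator = 377.08 + 813.12 = 1190.2
n1+n2-2 = 55
sp^2 = 1190.2 / 55 = 21.64

21.6400


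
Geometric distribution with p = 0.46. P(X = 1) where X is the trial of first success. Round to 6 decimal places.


P = (1-p)^(k-1) * p
(1-p)^(k-1) = 0.54^0 = 1
P = 1 * 0.46 = 0.46

0.460000


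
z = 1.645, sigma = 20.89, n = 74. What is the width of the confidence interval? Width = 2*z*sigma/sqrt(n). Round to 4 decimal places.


width = 2*z*sigma/sqrt(n)
2*z*sigma = 2 * 1.645 * 20.89 = 68.7281
sqrt(74) ≈ 8.602325
width = 68.7281 / 8.602325 ≈ 7.989479

7.9895


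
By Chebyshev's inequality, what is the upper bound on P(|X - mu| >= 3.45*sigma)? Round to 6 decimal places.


P <= 1/k^2
k^2 = 3.45^2 = 11.9025
1/k^2 = 1 / 11.9025 = 400/4761 ≈ 0.08401596

0.084016


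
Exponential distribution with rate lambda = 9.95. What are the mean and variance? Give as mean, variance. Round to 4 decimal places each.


mean = 1/lam, var = 1/lam^2
mean = 1 / 9.95 = 20/199 ≈ 0.100503
lam^2 = 9.95^2 = 99.0025
var = 1 / 99.0025 ≈ 0.010101

0.1005, 0.0101


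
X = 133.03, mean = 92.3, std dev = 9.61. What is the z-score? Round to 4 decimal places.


z = (X - mu) / sigma
X - mu = 133.03 - 92.3 = 40.73
z = 40.73 / 9.61 = 4073/961 ≈ 4.238293

4.2383


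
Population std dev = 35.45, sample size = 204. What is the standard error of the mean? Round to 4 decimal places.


SE = sigma / sqrt(n)
sqrt(204) ≈ 14.282857
SE = 35.45 / 14.282857 ≈ 2.481996

2.4820


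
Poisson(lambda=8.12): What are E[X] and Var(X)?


E[X] = Var(X) = lambda = 8.12

8.12, 8.12


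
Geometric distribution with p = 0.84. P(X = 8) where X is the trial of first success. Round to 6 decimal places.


P = (1-p)^(k-1) * p
(1-p)^(k-1) = 0.16^7 ≈ 0.000002684355
P = 0.000002684355 * 0.84 ≈ 0.000002254858

0.000002


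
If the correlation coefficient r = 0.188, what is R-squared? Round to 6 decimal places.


R^2 = r^2 = (0.188)^2 = 0.035344

0.035344


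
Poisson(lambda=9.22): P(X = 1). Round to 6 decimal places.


P = e^(-lam) * lam^k / k!
e^(-9.22) ≈ 0.00009903869
lam^k = 9.22^1 = 9.22
k! = 1! = 1
P = 0.00009903869 * 9.22 / 1 ≈ 0.000913

0.000913


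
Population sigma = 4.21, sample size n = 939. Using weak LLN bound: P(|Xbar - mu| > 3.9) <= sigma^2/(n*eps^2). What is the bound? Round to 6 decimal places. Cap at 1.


bound = min(1, sigma^2/(n*eps^2))
sigma^2 = 4.21^2 = 17.7241
n*eps^2 = 939 * 3.9^2 = 939 * 15.21 = 14282.19
sigma^2/(n*eps^2) = 17.7241 / 14282.19 ≈ 0.00124099

0.001241


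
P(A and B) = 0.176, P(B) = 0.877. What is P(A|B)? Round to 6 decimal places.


P(A|B) = P(A and B) / P(B) = 0.176 / 0.877 = 176/877 ≈ 0.20068415

0.200684


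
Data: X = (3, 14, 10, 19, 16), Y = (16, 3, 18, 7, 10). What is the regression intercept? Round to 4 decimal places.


a = ybar - b*xbar, where b = sum((xi-xbar)(yi-ybar)) / sum((xi-xbar)^2)
n = 5, xbar = 62/5 = 12.4, ybar = 54/5 = 10.8
Sxy = sum((xi-xbar)(yi-ybar)) = -106.6
Sxx = sum((xi-xbar)^2) = 153.2
b = Sxy / Sxx = -533/766 ≈ -0.695822
a = 10.8 - (-0.695822) * 12.4 = 7441/383 ≈ 19.428198

19.4282


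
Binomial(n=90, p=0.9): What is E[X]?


E[X] = n*p = 90 * 0.9 = 81

81


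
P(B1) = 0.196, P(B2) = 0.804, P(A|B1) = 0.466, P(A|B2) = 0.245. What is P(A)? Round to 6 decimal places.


P(A) = P(A|B1)*P(B1) + P(A|B2)*P(B2)
P(A|B1)*P(B1) = 0.466 * 0.196 = 0.091336
P(A|B2)*P(B2) = 0.245 * 0.804 = 0.19698
P(A) = 0.091336 + 0.19698 = 0.288316

0.288316


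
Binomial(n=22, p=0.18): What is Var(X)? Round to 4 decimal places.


Var = n*p*(1-p) = 22 * 0.18 * 0.82 = 3.2472

3.2472


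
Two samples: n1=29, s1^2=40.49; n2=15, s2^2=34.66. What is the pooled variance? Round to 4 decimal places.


sp^2 = ((n1-1)*s1^2 + (n2-1)*s2^2)/(n1+n2-2)
(n1-1)*s1^2 = 28 * 40.49 = 1133.72
(n2-1)*s2^2 = 14 * 34.66 = 485.24
numerator = 1133.72 + 485.24 = 1618.96
n1+n2-2 = 42
sp^2 = 1618.96 / 42 = 2891/75 ≈ 38.546667

38.5467


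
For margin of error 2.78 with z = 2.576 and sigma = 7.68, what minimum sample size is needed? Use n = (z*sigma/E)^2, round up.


z*sigma/E = 2.576 * 7.68 / 2.78 ≈ 7.116432
(z*sigma/E)^2 ≈ 50.643599
round up: n = 51

51


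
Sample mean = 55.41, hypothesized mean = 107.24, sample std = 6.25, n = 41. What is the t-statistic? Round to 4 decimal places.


t = (xbar - mu0) / (s/sqrt(n))
xbar - mu0 = 55.41 - 107.24 = -51.83
sqrt(41) ≈ 6.40312424
s/sqrt(n) = 6.25 / 6.40312424 ≈ 0.97608601
t = -51.83 / 0.97608601 ≈ -53.099829

-53.0998


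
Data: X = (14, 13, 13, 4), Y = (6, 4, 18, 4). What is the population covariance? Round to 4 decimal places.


Cov = (1/n)*sum((xi-xbar)(yi-ybar))
n = 4, xbar = 44/4 = 11, ybar = 32/4 = 8
sum((xi-xbar)(yi-ybar)) = 34
Cov = 34 / 4 = 8.5

8.5000


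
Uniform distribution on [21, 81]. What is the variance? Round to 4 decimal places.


Var = (b-a)^2 / 12
(b-a)^2 = (81 - 21)^2 = 3600
Var = 3600/12 = 300

300.0000


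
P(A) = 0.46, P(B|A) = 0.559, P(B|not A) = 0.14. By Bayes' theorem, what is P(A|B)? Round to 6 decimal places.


P(A|B) = P(B|A)*P(A) / P(B), P(B) = P(B|A)*P(A) + P(B|not A)*P(not A)
P(B|A)*P(A) = 0.559 * 0.46 = 0.25714
P(B|not A)*P(not A) = 0.14 * 0.54 = 0.0756
P(B) = 0.25714 + 0.0756 = 0.33274
P(A|B) = 0.25714 / 0.33274 ≈ 0.77279558

0.772796


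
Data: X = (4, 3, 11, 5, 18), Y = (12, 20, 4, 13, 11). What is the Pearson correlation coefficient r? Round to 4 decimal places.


r = sum((xi-xbar)(yi-ybar)) / sqrt(sum((xi-xbar)^2) * sum((yi-ybar)^2))
n = 5, xbar = 41/5 = 8.2, ybar = 60/5 = 12
Sxy = sum((xi-xbar)(yi-ybar)) = -77
Sxx = sum((xi-xbar)^2) = 158.8
Syy = sum((yi-ybar)^2) = 130
sqrt(Sxx*Syy) ≈ 143.680200
r = Sxy / sqrt(Sxx*Syy) = -77 / 143.680200 ≈ -0.535912

-0.5359


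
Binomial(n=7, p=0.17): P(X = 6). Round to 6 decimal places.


P = C(n,k) * p^k * (1-p)^(n-k)
C(7,6) = 7
p^k = 0.17^6 ≈ 0.00002413757
(1-p)^(n-k) = 0.83^1 = 0.83
P = 7 * 0.00002413757 * 0.83 ≈ 0.000140

0.000140


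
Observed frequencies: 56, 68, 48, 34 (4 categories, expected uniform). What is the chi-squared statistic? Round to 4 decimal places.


chi2 = sum((O-E)^2/E), E = total/4
total = 206, E = 206/4 = 51.5
(56 - 51.5)^2 / 51.5 = 20.25 / 51.5 = 81/206 ≈ 0.393204
(68 - 51.5)^2 / 51.5 = 272.25 / 51.5 = 1089/206 ≈ 5.286408
(48 - 51.5)^2 / 51.5 = 12.25 / 51.5 = 49/206 ≈ 0.237864
(34 - 51.5)^2 / 51.5 = 306.25 / 51.5 = 1225/206 ≈ 5.946602
chi2 = 1222/103 ≈ 11.864078

11.8641


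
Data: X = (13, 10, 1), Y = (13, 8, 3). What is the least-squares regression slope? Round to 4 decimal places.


b = sum((xi-xbar)(yi-ybar)) / sum((xi-xbar)^2)
n = 3, xbar = 24/3 = 8, ybar = 24/3 = 8
Sxy = sum((xi-xbar)(yi-ybar)) = 60
Sxx = sum((xi-xbar)^2) = 78
b = Sxy / Sxx = 10/13 ≈ 0.769231

0.7692


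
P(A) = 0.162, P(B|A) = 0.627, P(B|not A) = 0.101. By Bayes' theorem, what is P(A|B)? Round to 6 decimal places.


P(A|B) = P(B|A)*P(A) / P(B), P(B) = P(B|A)*P(A) + P(B|not A)*P(not A)
P(B|A)*P(A) = 0.627 * 0.162 = 0.101574
P(B|not A)*P(not A) = 0.101 * 0.838 = 0.084638
P(B) = 0.101574 + 0.084638 = 0.186212
P(A|B) = 0.101574 / 0.186212 ≈ 0.54547505

0.545475


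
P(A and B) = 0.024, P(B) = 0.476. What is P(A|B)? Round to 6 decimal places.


P(A|B) = P(A and B) / P(B) = 0.024 / 0.476 = 6/119 ≈ 0.05042017

0.050420


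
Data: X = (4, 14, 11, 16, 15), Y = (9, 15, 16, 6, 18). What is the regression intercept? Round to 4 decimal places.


a = ybar - b*xbar, where b = sum((xi-xbar)(yi-ybar)) / sum((xi-xbar)^2)
n = 5, xbar = 60/5 = 12, ybar = 64/5 = 12.8
Sxy = sum((xi-xbar)(yi-ybar)) = 20
Sxx = sum((xi-xbar)^2) = 94
b = Sxy / Sxx = 10/47 ≈ 0.212766
a = 12.8 - 0.212766 * 12 = 2408/235 ≈ 10.246809

10.2468


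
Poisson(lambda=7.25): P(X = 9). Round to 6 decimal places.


P = e^(-lam) * lam^k / k!
e^(-7.25) ≈ 0.0007101744
lam^k = 7.25^9 ≈ 55340370.086170
k! = 9! = 362880
P = 0.0007101744 * 55340370.086170 / 362880 ≈ 0.108304

0.108304


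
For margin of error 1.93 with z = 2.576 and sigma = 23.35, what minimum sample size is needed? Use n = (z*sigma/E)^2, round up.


z*sigma/E = 2.576 * 23.35 / 1.93 = 150374/4825 ≈ 31.165596
(z*sigma/E)^2 ≈ 971.294365
round up: n = 972

972


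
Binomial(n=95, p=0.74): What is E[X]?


E[X] = n*p = 95 * 0.74 = 70.3

70.3


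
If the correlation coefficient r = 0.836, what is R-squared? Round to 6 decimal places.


R^2 = r^2 = (0.836)^2 = 0.698896

0.698896


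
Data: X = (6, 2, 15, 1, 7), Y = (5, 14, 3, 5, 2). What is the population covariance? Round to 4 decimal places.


Cov = (1/n)*sum((xi-xbar)(yi-ybar))
n = 5, xbar = 31/5 = 6.2, ybar = 29/5 = 5.8
sum((xi-xbar)(yi-ybar)) = -57.8
Cov = -57.8 / 5 = -11.56

-11.5600


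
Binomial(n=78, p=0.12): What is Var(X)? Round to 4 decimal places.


Var = n*p*(1-p) = 78 * 0.12 * 0.88 = 8.2368

8.2368


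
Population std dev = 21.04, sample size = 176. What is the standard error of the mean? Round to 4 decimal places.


SE = sigma / sqrt(n)
sqrt(176) ≈ 13.266499
SE = 21.04 / 13.266499 ≈ 1.585950

1.5859


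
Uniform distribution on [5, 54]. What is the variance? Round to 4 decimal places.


Var = (b-a)^2 / 12
(b-a)^2 = (54 - 5)^2 = 2401
Var = 2401/12 ≈ 200.083333

200.0833


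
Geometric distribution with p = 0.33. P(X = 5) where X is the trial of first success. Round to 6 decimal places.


P = (1-p)^(k-1) * p
(1-p)^(k-1) = 0.67^4 ≈ 0.2015112
P = 0.2015112 * 0.33 ≈ 0.06649870

0.066499


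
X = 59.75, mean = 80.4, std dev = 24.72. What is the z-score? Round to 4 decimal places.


z = (X - mu) / sigma
X - mu = 59.75 - 80.4 = -20.65
z = -20.65 / 24.72 = -2065/2472 ≈ -0.835356

-0.8354


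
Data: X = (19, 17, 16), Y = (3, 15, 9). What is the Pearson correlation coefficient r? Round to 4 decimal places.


r = sum((xi-xbar)(yi-ybar)) / sqrt(sum((xi-xbar)^2) * sum((yi-ybar)^2))
n = 3, xbar = 52/3 ≈ 17.333333, ybar = 27/3 = 9
Sxy = sum((xi-xbar)(yi-ybar)) = -12
Sxx = sum((xi-xbar)^2) = 14/3 ≈ 4.666667
Syy = sum((yi-ybar)^2) = 72
sqrt(Sxx*Syy) ≈ 18.330303
r = Sxy / sqrt(Sxx*Syy) = -12 / 18.330303 ≈ -0.654654

-0.6547


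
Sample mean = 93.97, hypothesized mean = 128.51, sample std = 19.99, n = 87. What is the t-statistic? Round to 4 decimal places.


t = (xbar - mu0) / (s/sqrt(n))
xbar - mu0 = 93.97 - 128.51 = -34.54
sqrt(87) ≈ 9.32737905
s/sqrt(n) = 19.99 / 9.32737905 ≈ 2.14315296
t = -34.54 / 2.14315296 ≈ -16.116442

-16.1164


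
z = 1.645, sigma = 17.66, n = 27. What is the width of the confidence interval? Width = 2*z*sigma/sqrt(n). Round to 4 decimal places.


width = 2*z*sigma/sqrt(n)
2*z*sigma = 2 * 1.645 * 17.66 = 58.1014
sqrt(27) ≈ 5.196152
width = 58.1014 / 5.196152 ≈ 11.181620

11.1816


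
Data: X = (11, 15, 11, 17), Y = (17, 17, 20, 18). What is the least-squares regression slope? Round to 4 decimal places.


b = sum((xi-xbar)(yi-ybar)) / sum((xi-xbar)^2)
n = 4, xbar = 54/4 = 13.5, ybar = 72/4 = 18
Sxy = sum((xi-xbar)(yi-ybar)) = -4
Sxx = sum((xi-xbar)^2) = 27
b = Sxy / Sxx = -4/27 ≈ -0.148148

-0.1481


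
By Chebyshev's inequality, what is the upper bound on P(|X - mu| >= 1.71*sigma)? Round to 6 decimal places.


P <= 1/k^2
k^2 = 1.71^2 = 2.9241
1/k^2 = 1 / 2.9241 ≈ 0.34198557

0.341986


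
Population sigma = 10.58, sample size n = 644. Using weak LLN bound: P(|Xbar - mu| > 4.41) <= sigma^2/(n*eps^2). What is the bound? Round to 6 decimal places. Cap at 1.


bound = min(1, sigma^2/(n*eps^2))
sigma^2 = 10.58^2 = 111.9364
n*eps^2 = 644 * 4.41^2 = 644 * 19.4481 = 12524.5764
sigma^2/(n*eps^2) = 111.9364 / 12524.5764 ≈ 0.00893734

0.008937


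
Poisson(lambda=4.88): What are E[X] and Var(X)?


E[X] = Var(X) = lambda = 4.88

4.88, 4.88


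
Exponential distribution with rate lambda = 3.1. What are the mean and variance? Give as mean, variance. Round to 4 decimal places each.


mean = 1/lam, var = 1/lam^2
mean = 1 / 3.1 = 10/31 ≈ 0.322581
lam^2 = 3.1^2 = 9.61
var = 1 / 9.61 = 100/961 ≈ 0.104058

0.3226, 0.1041


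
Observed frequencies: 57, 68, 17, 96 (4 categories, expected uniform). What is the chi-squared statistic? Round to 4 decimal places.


chi2 = sum((O-E)^2/E), E = total/4
total = 238, E = 238/4 = 59.5
(57 - 59.5)^2 / 59.5 = 6.25 / 59.5 = 25/238 ≈ 0.105042
(68 - 59.5)^2 / 59.5 = 72.25 / 59.5 = 17/14 ≈ 1.214286
(17 - 59.5)^2 / 59.5 = 1806.25 / 59.5 = 425/14 ≈ 30.357143
(96 - 59.5)^2 / 59.5 = 1332.25 / 59.5 = 5329/238 ≈ 22.390756
chi2 = 6434/119 ≈ 54.067227

54.0672


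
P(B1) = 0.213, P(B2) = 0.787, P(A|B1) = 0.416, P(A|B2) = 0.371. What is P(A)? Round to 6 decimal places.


P(A) = P(A|B1)*P(B1) + P(A|B2)*P(B2)
P(A|B1)*P(B1) = 0.416 * 0.213 = 0.088608
P(A|B2)*P(B2) = 0.371 * 0.787 = 0.291977
P(A) = 0.088608 + 0.291977 = 0.380585

0.380585


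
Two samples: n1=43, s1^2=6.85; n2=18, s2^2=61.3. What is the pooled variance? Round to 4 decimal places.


sp^2 = ((n1-1)*s1^2 + (n2-1)*s2^2)/(n1+n2-2)
(n1-1)*s1^2 = 42 * 6.85 = 287.7
(n2-1)*s2^2 = 17 * 61.3 = 1042.1
numerator = 287.7 + 1042.1 = 1329.8
n1+n2-2 = 59
sp^2 = 1329.8 / 59 = 6649/295 ≈ 22.538983

22.5390


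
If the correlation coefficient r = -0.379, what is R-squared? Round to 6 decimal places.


R^2 = r^2 = (-0.379)^2 = 0.143641

0.143641


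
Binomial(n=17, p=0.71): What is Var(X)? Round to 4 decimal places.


Var = n*p*(1-p) = 17 * 0.71 * 0.29 = 3.5003

3.5003


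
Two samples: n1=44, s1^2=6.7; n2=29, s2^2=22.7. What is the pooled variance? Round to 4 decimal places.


sp^2 = ((n1-1)*s1^2 + (n2-1)*s2^2)/(n1+n2-2)
(n1-1)*s1^2 = 43 * 6.7 = 288.1
(n2-1)*s2^2 = 28 * 22.7 = 635.6
numerator = 288.1 + 635.6 = 923.7
n1+n2-2 = 71
sp^2 = 923.7 / 71 = 9237/710 ≈ 13.009859

13.0099


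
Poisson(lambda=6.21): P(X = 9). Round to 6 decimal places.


P = e^(-lam) * lam^k / k!
e^(-6.21) ≈ 0.002009237
lam^k = 6.21^9 ≈ 13734865.205330
k! = 9! = 362880
P = 0.002009237 * 13734865.205330 / 362880 ≈ 0.076049

0.076049


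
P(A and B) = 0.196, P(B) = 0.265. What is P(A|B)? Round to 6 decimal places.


P(A|B) = P(A and B) / P(B) = 0.196 / 0.265 = 196/265 ≈ 0.73962264

0.739623


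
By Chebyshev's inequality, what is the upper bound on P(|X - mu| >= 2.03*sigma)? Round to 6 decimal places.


P <= 1/k^2
k^2 = 2.03^2 = 4.1209
1/k^2 = 1 / 4.1209 ≈ 0.24266544

0.242665


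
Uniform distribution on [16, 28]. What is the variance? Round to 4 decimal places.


Var = (b-a)^2 / 12
(b-a)^2 = (28 - 16)^2 = 144
Var = 144/12 = 12

12.0000


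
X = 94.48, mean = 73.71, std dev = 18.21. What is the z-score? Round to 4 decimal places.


z = (X - mu) / sigma
X - mu = 94.48 - 73.71 = 20.77
z = 20.77 / 18.21 = 2077/1821 ≈ 1.140582

1.1406


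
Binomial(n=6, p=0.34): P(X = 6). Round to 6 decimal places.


P = C(n,k) * p^k * (1-p)^(n-k)
C(6,6) = 1
p^k = 0.34^6 ≈ 0.001544804
(1-p)^(n-k) = 0.66^0 = 1
P = 1 * 0.001544804 * 1 ≈ 0.001545

0.001545


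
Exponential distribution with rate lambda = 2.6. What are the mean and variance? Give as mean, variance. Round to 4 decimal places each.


mean = 1/lam, var = 1/lam^2
mean = 1 / 2.6 = 5/13 ≈ 0.384615
lam^2 = 2.6^2 = 6.76
var = 1 / 6.76 = 25/169 ≈ 0.147929

0.3846, 0.1479


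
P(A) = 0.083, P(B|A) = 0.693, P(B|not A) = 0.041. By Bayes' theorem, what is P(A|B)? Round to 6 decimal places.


P(A|B) = P(B|A)*P(A) / P(B), P(B) = P(B|A)*P(A) + P(B|not A)*P(not A)
P(B|A)*P(A) = 0.693 * 0.083 = 0.057519
P(B|not A)*P(not A) = 0.041 * 0.917 = 0.037597
P(B) = 0.057519 + 0.037597 = 0.095116
P(A|B) = 0.057519 / 0.095116 ≈ 0.60472476

0.604725


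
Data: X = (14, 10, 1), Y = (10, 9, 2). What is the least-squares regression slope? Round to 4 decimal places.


b = sum((xi-xbar)(yi-ybar)) / sum((xi-xbar)^2)
n = 3, xbar = 25/3 ≈ 8.333333, ybar = 21/3 = 7
Sxy = sum((xi-xbar)(yi-ybar)) = 57
Sxx = sum((xi-xbar)^2) = 266/3 ≈ 88.666667
b = Sxy / Sxx = 9/14 ≈ 0.642857

0.6429


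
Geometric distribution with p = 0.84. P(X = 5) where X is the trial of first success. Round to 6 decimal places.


P = (1-p)^(k-1) * p
(1-p)^(k-1) = 0.16^4 = 0.00065536
P = 0.00065536 * 0.84 = 0.0005505024

0.000551


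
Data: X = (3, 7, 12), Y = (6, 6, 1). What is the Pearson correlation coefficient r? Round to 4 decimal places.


r = sum((xi-xbar)(yi-ybar)) / sqrt(sum((xi-xbar)^2) * sum((yi-ybar)^2))
n = 3, xbar = 22/3 ≈ 7.333333, ybar = 13/3 ≈ 4.333333
Sxy = sum((xi-xbar)(yi-ybar)) = -70/3 ≈ -23.333333
Sxx = sum((xi-xbar)^2) = 122/3 ≈ 40.666667
Syy = sum((yi-ybar)^2) = 50/3 ≈ 16.666667
sqrt(Sxx*Syy) ≈ 26.034166
r = Sxy / sqrt(Sxx*Syy) = -23.333333 / 26.034166 ≈ -0.896258

-0.8963


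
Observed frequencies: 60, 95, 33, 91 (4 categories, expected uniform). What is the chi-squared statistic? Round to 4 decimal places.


chi2 = sum((O-E)^2/E), E = total/4
total = 279, E = 279/4 = 69.75
(60 - 69.75)^2 / 69.75 = 95.0625 / 69.75 = 169/124 ≈ 1.362903
(95 - 69.75)^2 / 69.75 = 637.5625 / 69.75 = 10201/1116 ≈ 9.140681
(33 - 69.75)^2 / 69.75 = 1350.5625 / 69.75 = 2401/124 ≈ 19.362903
(91 - 69.75)^2 / 69.75 = 451.5625 / 69.75 = 7225/1116 ≈ 6.474014
chi2 = 10139/279 ≈ 36.340502

36.3405


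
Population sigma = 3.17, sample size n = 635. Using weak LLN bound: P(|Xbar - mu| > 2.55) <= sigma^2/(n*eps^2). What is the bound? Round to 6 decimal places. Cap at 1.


bound = min(1, sigma^2/(n*eps^2))
sigma^2 = 3.17^2 = 10.0489
n*eps^2 = 635 * 2.55^2 = 635 * 6.5025 = 4129.0875
sigma^2/(n*eps^2) = 10.0489 / 4129.0875 ≈ 0.00243369

0.002434


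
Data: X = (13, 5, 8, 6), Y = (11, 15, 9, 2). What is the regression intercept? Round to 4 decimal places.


a = ybar - b*xbar, where b = sum((xi-xbar)(yi-ybar)) / sum((xi-xbar)^2)
n = 4, xbar = 32/4 = 8, ybar = 37/4 = 9.25
Sxy = sum((xi-xbar)(yi-ybar)) = 6
Sxx = sum((xi-xbar)^2) = 38
b = Sxy / Sxx = 3/19 ≈ 0.157895
a = 9.25 - 0.157895 * 8 = 607/76 ≈ 7.986842

7.9868


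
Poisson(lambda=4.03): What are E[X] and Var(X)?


E[X] = Var(X) = lambda = 4.03

4.03, 4.03


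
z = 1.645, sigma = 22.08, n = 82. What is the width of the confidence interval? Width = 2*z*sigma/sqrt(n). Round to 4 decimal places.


width = 2*z*sigma/sqrt(n)
2*z*sigma = 2 * 1.645 * 22.08 = 72.6432
sqrt(82) ≈ 9.055385
width = 72.6432 / 9.055385 ≈ 8.022099

8.0221


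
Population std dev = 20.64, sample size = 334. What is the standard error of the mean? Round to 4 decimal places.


SE = sigma / sqrt(n)
sqrt(334) ≈ 18.275667
SE = 20.64 / 18.275667 ≈ 1.129371

1.1294


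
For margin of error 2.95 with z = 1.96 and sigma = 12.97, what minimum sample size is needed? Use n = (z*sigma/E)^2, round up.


z*sigma/E = 1.96 * 12.97 / 2.95 = 63553/7375 ≈ 8.617356
(z*sigma/E)^2 ≈ 74.258823
round up: n = 75

75


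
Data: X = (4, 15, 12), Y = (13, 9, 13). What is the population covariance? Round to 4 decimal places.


Cov = (1/n)*sum((xi-xbar)(yi-ybar))
n = 3, xbar = 31/3 ≈ 10.333333, ybar = 35/3 ≈ 11.666667
sum((xi-xbar)(yi-ybar)) = -56/3 ≈ -18.666667
Cov = -18.666667 / 3 = -56/9 ≈ -6.222222

-6.2222


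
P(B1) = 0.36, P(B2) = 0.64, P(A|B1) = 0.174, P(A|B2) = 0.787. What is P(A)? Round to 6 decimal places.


P(A) = P(A|B1)*P(B1) + P(A|B2)*P(B2)
P(A|B1)*P(B1) = 0.174 * 0.36 = 0.06264
P(A|B2)*P(B2) = 0.787 * 0.64 = 0.50368
P(A) = 0.06264 + 0.50368 = 0.56632

0.566320


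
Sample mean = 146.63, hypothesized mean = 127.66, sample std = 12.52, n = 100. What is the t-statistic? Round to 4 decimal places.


t = (xbar - mu0) / (s/sqrt(n))
xbar - mu0 = 146.63 - 127.66 = 18.97
sqrt(100) = 10
s/sqrt(n) = 12.52 / 10 = 1.252
t = 18.97 / 1.252 = 9485/626 ≈ 15.151757

15.1518


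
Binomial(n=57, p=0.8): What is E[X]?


E[X] = n*p = 57 * 0.8 = 45.6

45.6


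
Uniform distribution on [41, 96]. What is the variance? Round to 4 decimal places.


Var = (b-a)^2 / 12
(b-a)^2 = (96 - 41)^2 = 3025
Var = 3025/12 ≈ 252.083333

252.0833


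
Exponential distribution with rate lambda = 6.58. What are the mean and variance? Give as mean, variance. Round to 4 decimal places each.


mean = 1/lam, var = 1/lam^2
mean = 1 / 6.58 = 50/329 ≈ 0.151976
lam^2 = 6.58^2 = 43.2964
var = 1 / 43.2964 ≈ 0.023097

0.1520, 0.0231


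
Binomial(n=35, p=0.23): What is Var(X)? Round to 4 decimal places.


Var = n*p*(1-p) = 35 * 0.23 * 0.77 = 6.1985

6.1985


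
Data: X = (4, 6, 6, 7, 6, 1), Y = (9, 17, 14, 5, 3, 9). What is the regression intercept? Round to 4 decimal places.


a = ybar - b*xbar, where b = sum((xi-xbar)(yi-ybar)) / sum((xi-xbar)^2)
n = 6, xbar = 30/6 = 5, ybar = 57/6 = 9.5
Sxy = sum((xi-xbar)(yi-ybar)) = -1
Sxx = sum((xi-xbar)^2) = 24
b = Sxy / Sxx = -1/24 ≈ -0.041667
a = 9.5 - (-0.041667) * 5 = 233/24 ≈ 9.708333

9.7083


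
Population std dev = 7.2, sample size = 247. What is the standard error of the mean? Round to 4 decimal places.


SE = sigma / sqrt(n)
sqrt(247) ≈ 15.716234
SE = 7.2 / 15.716234 ≈ 0.458125

0.4581


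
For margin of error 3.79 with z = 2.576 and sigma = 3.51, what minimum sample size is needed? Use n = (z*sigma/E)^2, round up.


z*sigma/E = 2.576 * 3.51 / 3.79 ≈ 2.385689
(z*sigma/E)^2 ≈ 5.691510
round up: n = 6

6


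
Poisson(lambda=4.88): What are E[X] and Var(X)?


E[X] = Var(X) = lambda = 4.88

4.88, 4.88


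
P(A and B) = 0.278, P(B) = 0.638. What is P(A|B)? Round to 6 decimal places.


P(A|B) = P(A and B) / P(B) = 0.278 / 0.638 = 139/319 ≈ 0.43573668

0.435737


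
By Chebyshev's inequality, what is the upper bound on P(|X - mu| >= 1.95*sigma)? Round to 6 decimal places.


P <= 1/k^2
k^2 = 1.95^2 = 3.8025
1/k^2 = 1 / 3.8025 = 400/1521 ≈ 0.26298488

0.262985


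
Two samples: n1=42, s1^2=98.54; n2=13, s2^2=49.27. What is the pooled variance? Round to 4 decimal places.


sp^2 = ((n1-1)*s1^2 + (n2-1)*s2^2)/(n1+n2-2)
(n1-1)*s1^2 = 41 * 98.54 = 4040.14
(n2-1)*s2^2 = 12 * 49.27 = 591.24
numerator = 4040.14 + 591.24 = 4631.38
n1+n2-2 = 53
sp^2 = 4631.38 / 53 = 231569/2650 ≈ 87.384528

87.3845


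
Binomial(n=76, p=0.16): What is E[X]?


E[X] = n*p = 76 * 0.16 = 12.16

12.16


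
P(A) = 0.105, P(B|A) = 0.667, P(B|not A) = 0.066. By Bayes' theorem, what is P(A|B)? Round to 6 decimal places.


P(A|B) = P(B|A)*P(A) / P(B), P(B) = P(B|A)*P(A) + P(B|not A)*P(not A)
P(B|A)*P(A) = 0.667 * 0.105 = 0.070035
P(B|not A)*P(not A) = 0.066 * 0.895 = 0.05907
P(B) = 0.070035 + 0.05907 = 0.129105
P(A|B) = 0.070035 / 0.129105 = 4669/8607 ≈ 0.54246544

0.542465


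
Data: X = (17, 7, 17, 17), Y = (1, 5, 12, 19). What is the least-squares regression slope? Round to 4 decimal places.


b = sum((xi-xbar)(yi-ybar)) / sum((xi-xbar)^2)
n = 4, xbar = 58/4 = 14.5, ybar = 37/4 = 9.25
Sxy = sum((xi-xbar)(yi-ybar)) = 42.5
Sxx = sum((xi-xbar)^2) = 75
b = Sxy / Sxx = 17/30 ≈ 0.566667

0.5667


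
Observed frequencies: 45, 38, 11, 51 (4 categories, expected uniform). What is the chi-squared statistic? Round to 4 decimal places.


chi2 = sum((O-E)^2/E), E = total/4
total = 145, E = 145/4 = 36.25
(45 - 36.25)^2 / 36.25 = 76.5625 / 36.25 = 245/116 ≈ 2.112069
(38 - 36.25)^2 / 36.25 = 3.0625 / 36.25 = 49/580 ≈ 0.084483
(11 - 36.25)^2 / 36.25 = 637.5625 / 36.25 = 10201/580 ≈ 17.587931
(51 - 36.25)^2 / 36.25 = 217.5625 / 36.25 = 3481/580 ≈ 6.001724
chi2 = 3739/145 ≈ 25.786207

25.7862


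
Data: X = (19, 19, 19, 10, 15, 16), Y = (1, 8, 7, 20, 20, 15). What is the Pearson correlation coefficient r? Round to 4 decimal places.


r = sum((xi-xbar)(yi-ybar)) / sqrt(sum((xi-xbar)^2) * sum((yi-ybar)^2))
n = 6, xbar = 98/6 = 49/3 ≈ 16.333333, ybar = 71/6 ≈ 11.833333
Sxy = sum((xi-xbar)(yi-ybar)) = -347/3 ≈ -115.666667
Sxx = sum((xi-xbar)^2) = 190/3 ≈ 63.333333
Syy = sum((yi-ybar)^2) = 1793/6 ≈ 298.833333
sqrt(Sxx*Syy) ≈ 137.572203
r = Sxy / sqrt(Sxx*Syy) = -115.666667 / 137.572203 ≈ -0.840771

-0.8408


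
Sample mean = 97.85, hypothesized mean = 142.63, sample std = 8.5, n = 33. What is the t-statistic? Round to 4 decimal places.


t = (xbar - mu0) / (s/sqrt(n))
xbar - mu0 = 97.85 - 142.63 = -44.78
sqrt(33) ≈ 5.74456265
s/sqrt(n) = 8.5 / 5.74456265 ≈ 1.47966008
t = -44.78 / 1.47966008 ≈ -30.263708

-30.2637


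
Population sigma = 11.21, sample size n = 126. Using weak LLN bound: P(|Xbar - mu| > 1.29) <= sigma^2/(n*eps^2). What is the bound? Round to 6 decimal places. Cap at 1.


bound = min(1, sigma^2/(n*eps^2))
sigma^2 = 11.21^2 = 125.6641
n*eps^2 = 126 * 1.29^2 = 126 * 1.6641 = 209.6766
sigma^2/(n*eps^2) = 125.6641 / 209.6766 ≈ 0.59932343

0.599323


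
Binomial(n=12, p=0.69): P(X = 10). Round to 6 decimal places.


P = C(n,k) * p^k * (1-p)^(n-k)
C(12,10) = 66
p^k = 0.69^10 ≈ 0.02446194
(1-p)^(n-k) = 0.31^2 = 0.0961
P = 66 * 0.02446194 * 0.0961 ≈ 0.155152

0.155152


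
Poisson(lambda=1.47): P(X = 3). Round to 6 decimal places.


P = e^(-lam) * lam^k / k!
e^(-1.47) ≈ 0.2299255
lam^k = 1.47^3 = 3.176523
k! = 3! = 6
P = 0.2299255 * 3.176523 / 6 ≈ 0.121727

0.121727


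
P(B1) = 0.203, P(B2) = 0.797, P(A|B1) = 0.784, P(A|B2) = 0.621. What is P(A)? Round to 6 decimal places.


P(A) = P(A|B1)*P(B1) + P(A|B2)*P(B2)
P(A|B1)*P(B1) = 0.784 * 0.203 = 0.159152
P(A|B2)*P(B2) = 0.621 * 0.797 = 0.494937
P(A) = 0.159152 + 0.494937 = 0.654089

0.654089
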